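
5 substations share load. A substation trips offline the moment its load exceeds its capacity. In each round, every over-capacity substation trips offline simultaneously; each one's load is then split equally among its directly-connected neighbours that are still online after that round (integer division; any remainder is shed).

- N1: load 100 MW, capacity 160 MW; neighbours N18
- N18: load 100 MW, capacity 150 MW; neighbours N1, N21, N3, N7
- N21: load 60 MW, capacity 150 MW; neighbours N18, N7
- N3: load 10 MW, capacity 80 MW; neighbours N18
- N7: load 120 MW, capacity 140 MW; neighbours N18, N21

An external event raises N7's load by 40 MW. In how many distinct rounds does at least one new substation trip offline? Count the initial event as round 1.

3

Round 1 — N7 at 160 > 140. N7 trips offline.
  N7 sheds 160 MW to N18, N21: 80 each.
    N18: 100+80 = 180 > 150
    N21: 60+80 = 140 ≤ 150
Round 2 — N18 trips offline.
  N18 sheds 180 MW to N1, N21, N3: 60 each.
    N1: 100+60 = 160 ≤ 160
    N21: 140+60 = 200 > 150
    N3: 10+60 = 70 ≤ 80
Round 3 — N21 trips offline.
  N21 sheds 200 MW: no online neighbours, lost.
No further trips.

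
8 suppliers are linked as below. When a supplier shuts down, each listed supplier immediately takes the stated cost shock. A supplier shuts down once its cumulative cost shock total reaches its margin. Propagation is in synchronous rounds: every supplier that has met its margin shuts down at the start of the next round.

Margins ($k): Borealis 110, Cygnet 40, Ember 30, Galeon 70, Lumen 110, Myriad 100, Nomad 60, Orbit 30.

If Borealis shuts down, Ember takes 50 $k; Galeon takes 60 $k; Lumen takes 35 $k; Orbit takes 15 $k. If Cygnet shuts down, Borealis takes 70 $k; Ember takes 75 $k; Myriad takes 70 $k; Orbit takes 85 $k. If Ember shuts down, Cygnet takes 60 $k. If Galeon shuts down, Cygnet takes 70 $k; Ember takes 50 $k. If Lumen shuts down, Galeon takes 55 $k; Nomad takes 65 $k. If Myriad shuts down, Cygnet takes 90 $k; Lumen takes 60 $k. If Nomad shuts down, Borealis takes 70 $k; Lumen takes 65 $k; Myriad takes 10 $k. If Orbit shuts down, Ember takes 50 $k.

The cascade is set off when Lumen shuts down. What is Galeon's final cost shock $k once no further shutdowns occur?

55

Round 1 — Lumen shuts down (initial).
  Galeon: +55 → 55 < 70
  Nomad: +65 → 65 ≥ 60
Round 2 — Nomad shuts down.
  Borealis: +70 → 70 < 110
  Myriad: +10 → 10 < 100
No further shutdowns.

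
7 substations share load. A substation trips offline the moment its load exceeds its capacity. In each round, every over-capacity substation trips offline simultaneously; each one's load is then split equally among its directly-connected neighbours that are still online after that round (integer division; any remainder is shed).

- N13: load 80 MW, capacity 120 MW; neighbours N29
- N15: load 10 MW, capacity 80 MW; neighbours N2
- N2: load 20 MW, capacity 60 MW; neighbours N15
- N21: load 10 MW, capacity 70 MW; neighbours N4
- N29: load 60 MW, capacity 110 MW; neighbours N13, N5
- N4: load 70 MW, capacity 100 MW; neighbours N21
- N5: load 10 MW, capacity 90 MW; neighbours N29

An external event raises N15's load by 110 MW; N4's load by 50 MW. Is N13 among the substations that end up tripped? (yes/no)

no

Round 1 — N15 at 120 > 80; N4 at 120 > 100. N15, N4 trip offline.
  N15 sheds 120 MW to N2: 120 each.
    N2: 20+120 = 140 > 60
  N4 sheds 120 MW to N21: 120 each.
    N21: 10+120 = 130 > 70
Round 2 — N2, N21 trip offline.
  N2 sheds 140 MW: no online neighbours, lost.
  N21 sheds 130 MW: no online neighbours, lost.
No further trips.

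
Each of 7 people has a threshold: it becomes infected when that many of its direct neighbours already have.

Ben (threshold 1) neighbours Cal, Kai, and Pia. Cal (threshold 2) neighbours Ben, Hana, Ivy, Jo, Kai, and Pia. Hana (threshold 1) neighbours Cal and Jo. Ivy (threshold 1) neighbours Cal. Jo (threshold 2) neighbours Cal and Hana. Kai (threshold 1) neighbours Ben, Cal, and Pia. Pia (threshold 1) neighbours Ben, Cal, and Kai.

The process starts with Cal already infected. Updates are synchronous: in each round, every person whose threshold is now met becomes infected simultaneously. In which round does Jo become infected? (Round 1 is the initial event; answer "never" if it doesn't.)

3

Round 1 — Cal becomes infected (initial).
Round 2 — checking thresholds:
  Ben: 1 of 3 neighbours ≥ 1, becomes infected.
  Hana: 1 of 2 neighbours ≥ 1, becomes infected.
  Ivy: 1 of 1 neighbours ≥ 1, becomes infected.
  Jo: 1 of 2 neighbours < 2, below threshold.
  Kai: 1 of 3 neighbours ≥ 1, becomes infected.
  Pia: 1 of 3 neighbours ≥ 1, becomes infected.
Round 3 — checking thresholds:
  Jo: 2 of 2 neighbours ≥ 2, becomes infected.
Round 4 — no new infections; cascade stops.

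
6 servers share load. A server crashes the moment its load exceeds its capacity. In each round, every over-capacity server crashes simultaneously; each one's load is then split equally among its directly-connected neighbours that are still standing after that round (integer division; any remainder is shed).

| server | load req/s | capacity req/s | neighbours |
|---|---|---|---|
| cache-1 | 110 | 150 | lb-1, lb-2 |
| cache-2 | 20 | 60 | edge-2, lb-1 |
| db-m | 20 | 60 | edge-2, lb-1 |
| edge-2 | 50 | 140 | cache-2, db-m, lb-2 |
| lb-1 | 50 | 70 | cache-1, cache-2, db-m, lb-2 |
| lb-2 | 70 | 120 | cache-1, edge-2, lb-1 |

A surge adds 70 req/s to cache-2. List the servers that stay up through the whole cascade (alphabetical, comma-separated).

cache-1, db-m, edge-2, lb-2

Round 1 — cache-2 at 90 > 60. cache-2 crashes.
  cache-2 sheds 90 req/s to edge-2, lb-1: 45 each.
    edge-2: 50+45 = 95 ≤ 140
    lb-1: 50+45 = 95 > 70
Round 2 — lb-1 crashes.
  lb-1 sheds 95 req/s to cache-1, db-m, lb-2: 31 each (2 lost).
    cache-1: 110+31 = 141 ≤ 150
    db-m: 20+31 = 51 ≤ 60
    lb-2: 70+31 = 101 ≤ 120
No further crashes.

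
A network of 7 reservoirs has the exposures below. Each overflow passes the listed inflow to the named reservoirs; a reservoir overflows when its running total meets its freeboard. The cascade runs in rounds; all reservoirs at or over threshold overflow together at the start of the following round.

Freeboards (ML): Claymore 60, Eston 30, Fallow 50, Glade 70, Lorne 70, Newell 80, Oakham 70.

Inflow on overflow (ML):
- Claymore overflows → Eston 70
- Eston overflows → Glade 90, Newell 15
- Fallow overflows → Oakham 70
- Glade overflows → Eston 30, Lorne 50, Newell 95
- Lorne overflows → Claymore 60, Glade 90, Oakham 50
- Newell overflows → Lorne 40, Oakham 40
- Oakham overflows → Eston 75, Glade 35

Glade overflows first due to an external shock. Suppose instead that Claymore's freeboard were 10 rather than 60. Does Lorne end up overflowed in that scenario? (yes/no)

With Claymore's freeboard at 10:
Round 1 — Glade overflows (initial).
  Eston: +30 → 30 ≥ 30
  Lorne: +50 → 50 < 70
  Newell: +95 → 95 ≥ 80
Round 2 — Eston, Newell overflow.
  Lorne: +40 → 90 ≥ 70
  Oakham: +40 → 40 < 70
Round 3 — Lorne overflows.
  Claymore: +60 → 60 ≥ 10
  Oakham: +50 → 90 ≥ 70
Round 4 — Claymore, Oakham overflow.
No further overflows.

yes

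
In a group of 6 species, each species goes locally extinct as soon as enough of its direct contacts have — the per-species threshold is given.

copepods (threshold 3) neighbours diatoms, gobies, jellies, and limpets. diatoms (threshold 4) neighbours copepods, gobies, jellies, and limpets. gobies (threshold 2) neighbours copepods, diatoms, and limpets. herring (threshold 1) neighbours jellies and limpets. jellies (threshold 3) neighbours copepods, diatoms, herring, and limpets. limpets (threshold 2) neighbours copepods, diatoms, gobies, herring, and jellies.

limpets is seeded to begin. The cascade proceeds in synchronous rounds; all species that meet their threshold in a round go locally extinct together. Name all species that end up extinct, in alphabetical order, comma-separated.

Round 1 — limpets goes locally extinct (initial).
Round 2 — checking thresholds:
  copepods: 1 of 4 neighbours < 3, below threshold.
  diatoms: 1 of 4 neighbours < 4, below threshold.
  gobies: 1 of 3 neighbours < 2, below threshold.
  herring: 1 of 2 neighbours ≥ 1, goes locally extinct.
  jellies: 1 of 4 neighbours < 3, below threshold.
Round 3 — no new extinctions; cascade stops.

herring, limpets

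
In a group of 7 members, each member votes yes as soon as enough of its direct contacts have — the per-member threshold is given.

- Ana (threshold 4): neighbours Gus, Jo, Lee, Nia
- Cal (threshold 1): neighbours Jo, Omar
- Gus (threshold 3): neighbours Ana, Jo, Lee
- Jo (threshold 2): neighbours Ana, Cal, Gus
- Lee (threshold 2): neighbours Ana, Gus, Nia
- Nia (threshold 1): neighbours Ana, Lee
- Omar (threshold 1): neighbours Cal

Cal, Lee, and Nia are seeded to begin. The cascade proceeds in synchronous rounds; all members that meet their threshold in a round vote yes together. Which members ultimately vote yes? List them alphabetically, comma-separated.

Cal, Lee, Nia, Omar

Round 1 — Cal, Lee, Nia vote yes (initial).
Round 2 — checking thresholds:
  Ana: 2 of 4 neighbours < 4, holds.
  Gus: 1 of 3 neighbours < 3, holds.
  Jo: 1 of 3 neighbours < 2, holds.
  Omar: 1 of 1 neighbours ≥ 1, votes yes.
Round 3 — no new yes votes; cascade stops.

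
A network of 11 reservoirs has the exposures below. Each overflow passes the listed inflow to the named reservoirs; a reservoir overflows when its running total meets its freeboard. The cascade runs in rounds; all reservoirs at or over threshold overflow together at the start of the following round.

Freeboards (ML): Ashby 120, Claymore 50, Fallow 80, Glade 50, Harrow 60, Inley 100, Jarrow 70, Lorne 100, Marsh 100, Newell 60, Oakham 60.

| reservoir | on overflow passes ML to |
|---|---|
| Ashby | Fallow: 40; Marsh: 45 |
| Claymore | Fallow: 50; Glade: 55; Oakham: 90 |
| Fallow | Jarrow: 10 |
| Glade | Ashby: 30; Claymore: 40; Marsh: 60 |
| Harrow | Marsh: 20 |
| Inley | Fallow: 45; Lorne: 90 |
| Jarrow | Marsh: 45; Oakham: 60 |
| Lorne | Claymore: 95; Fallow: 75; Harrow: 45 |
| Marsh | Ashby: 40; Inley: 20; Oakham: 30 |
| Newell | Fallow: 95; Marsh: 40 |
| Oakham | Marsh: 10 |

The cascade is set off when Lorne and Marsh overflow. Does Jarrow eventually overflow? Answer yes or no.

no

Round 1 — Lorne, Marsh overflow (initial).
  Ashby: +40 → 40 < 120
  Claymore: +95 → 95 ≥ 50
  Fallow: +75 → 75 < 80
  Harrow: +45 → 45 < 60
  Inley: +20 → 20 < 100
  Oakham: +30 → 30 < 60
Round 2 — Claymore overflows.
  Fallow: +50 → 125 ≥ 80
  Glade: +55 → 55 ≥ 50
  Oakham: +90 → 120 ≥ 60
Round 3 — Fallow, Glade, Oakham overflow.
  Ashby: +30 → 70 < 120
  Jarrow: +10 → 10 < 70
No further overflows.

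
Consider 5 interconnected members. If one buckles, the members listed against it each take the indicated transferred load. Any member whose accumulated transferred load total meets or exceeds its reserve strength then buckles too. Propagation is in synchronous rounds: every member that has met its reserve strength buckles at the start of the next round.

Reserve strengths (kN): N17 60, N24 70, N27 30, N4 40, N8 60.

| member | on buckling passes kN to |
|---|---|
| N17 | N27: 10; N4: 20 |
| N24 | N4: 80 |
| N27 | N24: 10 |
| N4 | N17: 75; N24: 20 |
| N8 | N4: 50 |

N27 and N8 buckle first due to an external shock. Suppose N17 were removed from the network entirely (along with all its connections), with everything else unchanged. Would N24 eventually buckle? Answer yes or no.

no

With N17 removed:
Round 1 — N27, N8 buckle (initial).
  N24: +10 → 10 < 70
  N4: +50 → 50 ≥ 40
Round 2 — N4 buckles.
  N24: +20 → 30 < 70
No further bucklings.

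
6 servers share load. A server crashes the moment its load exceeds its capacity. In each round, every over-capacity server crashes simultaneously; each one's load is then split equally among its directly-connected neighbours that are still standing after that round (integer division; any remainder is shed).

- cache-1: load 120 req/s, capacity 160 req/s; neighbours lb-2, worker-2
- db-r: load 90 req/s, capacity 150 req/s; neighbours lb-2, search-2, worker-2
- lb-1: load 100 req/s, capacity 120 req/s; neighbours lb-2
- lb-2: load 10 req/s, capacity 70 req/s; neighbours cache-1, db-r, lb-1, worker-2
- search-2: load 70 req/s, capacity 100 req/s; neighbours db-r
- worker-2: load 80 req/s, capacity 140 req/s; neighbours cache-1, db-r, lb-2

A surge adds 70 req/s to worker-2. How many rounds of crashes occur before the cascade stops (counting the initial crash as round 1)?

5

Round 1 — worker-2 at 150 > 140. worker-2 crashes.
  worker-2 sheds 150 req/s to cache-1, db-r, lb-2: 50 each.
    cache-1: 120+50 = 170 > 160
    db-r: 90+50 = 140 ≤ 150
    lb-2: 10+50 = 60 ≤ 70
Round 2 — cache-1 crashes.
  cache-1 sheds 170 req/s to lb-2: 170 each.
    lb-2: 60+170 = 230 > 70
Round 3 — lb-2 crashes.
  lb-2 sheds 230 req/s to db-r, lb-1: 115 each.
    db-r: 140+115 = 255 > 150
    lb-1: 100+115 = 215 > 120
Round 4 — db-r, lb-1 crash.
  db-r sheds 255 req/s to search-2: 255 each.
    search-2: 70+255 = 325 > 100
  lb-1 sheds 215 req/s: no online neighbours, lost.
Round 5 — search-2 crashes.
  search-2 sheds 325 req/s: no online neighbours, lost.
No further crashes.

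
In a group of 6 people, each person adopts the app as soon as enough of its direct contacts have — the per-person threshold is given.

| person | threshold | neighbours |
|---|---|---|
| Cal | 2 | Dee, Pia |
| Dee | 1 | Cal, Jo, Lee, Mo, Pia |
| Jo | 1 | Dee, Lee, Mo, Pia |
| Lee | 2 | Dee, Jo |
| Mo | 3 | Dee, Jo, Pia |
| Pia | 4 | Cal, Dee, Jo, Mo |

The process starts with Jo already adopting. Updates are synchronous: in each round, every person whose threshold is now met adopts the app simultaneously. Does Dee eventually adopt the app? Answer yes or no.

Round 1 — Jo adopts the app (initial).
Round 2 — checking thresholds:
  Dee: 1 of 5 neighbours ≥ 1, adopts the app.
  Lee: 1 of 2 neighbours < 2, not yet.
  Mo: 1 of 3 neighbours < 3, not yet.
  Pia: 1 of 4 neighbours < 4, not yet.
Round 3 — checking thresholds:
  Cal: 1 of 2 neighbours < 2, not yet.
  Lee: 2 of 2 neighbours ≥ 2, adopts the app.
  Mo: 2 of 3 neighbours < 3, not yet.
  Pia: 2 of 4 neighbours < 4, not yet.
Round 4 — no new adoptions; cascade stops.

yes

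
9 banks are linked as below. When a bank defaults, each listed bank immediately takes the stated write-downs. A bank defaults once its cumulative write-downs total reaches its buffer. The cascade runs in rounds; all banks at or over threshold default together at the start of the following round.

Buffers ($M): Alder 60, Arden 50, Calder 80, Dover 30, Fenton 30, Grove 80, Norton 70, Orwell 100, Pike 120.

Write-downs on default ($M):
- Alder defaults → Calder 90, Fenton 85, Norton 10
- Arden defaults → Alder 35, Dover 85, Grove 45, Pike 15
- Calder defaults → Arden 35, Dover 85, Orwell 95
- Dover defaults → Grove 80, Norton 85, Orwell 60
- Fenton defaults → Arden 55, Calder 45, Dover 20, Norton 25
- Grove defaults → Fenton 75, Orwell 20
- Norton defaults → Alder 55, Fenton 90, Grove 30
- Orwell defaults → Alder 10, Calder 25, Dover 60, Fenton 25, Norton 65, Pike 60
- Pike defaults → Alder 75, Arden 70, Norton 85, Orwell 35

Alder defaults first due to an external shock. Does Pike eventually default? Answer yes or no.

Round 1 — Alder defaults (initial).
  Calder: +90 → 90 ≥ 80
  Fenton: +85 → 85 ≥ 30
  Norton: +10 → 10 < 70
Round 2 — Calder, Fenton default.
  Arden: +35+55 → 90 ≥ 50
  Dover: +85+20 → 105 ≥ 30
  Norton: +25 → 35 < 70
  Orwell: +95 → 95 < 100
Round 3 — Arden, Dover default.
  Grove: +45+80 → 125 ≥ 80
  Norton: +85 → 120 ≥ 70
  Orwell: +60 → 155 ≥ 100
  Pike: +15 → 15 < 120
Round 4 — Grove, Norton, Orwell default.
  Pike: +60 → 75 < 120
No further defaults.

no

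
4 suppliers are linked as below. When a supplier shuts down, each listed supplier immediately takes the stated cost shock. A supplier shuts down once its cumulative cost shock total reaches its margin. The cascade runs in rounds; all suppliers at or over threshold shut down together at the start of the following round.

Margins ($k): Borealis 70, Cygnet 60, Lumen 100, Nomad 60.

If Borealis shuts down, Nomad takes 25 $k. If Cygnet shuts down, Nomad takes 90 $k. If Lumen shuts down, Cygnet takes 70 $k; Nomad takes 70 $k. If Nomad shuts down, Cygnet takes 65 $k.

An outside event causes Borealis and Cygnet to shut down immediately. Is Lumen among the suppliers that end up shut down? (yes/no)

Round 1 — Borealis, Cygnet shut down (initial).
  Nomad: +25+90 → 115 ≥ 60
Round 2 — Nomad shuts down.
No further shutdowns.

no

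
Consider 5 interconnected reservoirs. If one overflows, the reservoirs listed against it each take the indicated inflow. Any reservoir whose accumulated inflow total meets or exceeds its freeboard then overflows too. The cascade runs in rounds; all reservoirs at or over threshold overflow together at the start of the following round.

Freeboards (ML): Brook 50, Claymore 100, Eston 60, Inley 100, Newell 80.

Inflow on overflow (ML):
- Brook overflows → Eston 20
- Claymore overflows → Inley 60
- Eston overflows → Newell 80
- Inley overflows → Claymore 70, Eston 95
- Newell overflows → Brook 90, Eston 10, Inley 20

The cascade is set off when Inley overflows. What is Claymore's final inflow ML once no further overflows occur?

70

Round 1 — Inley overflows (initial).
  Claymore: +70 → 70 < 100
  Eston: +95 → 95 ≥ 60
Round 2 — Eston overflows.
  Newell: +80 → 80 ≥ 80
Round 3 — Newell overflows.
  Brook: +90 → 90 ≥ 50
Round 4 — Brook overflows.
No further overflows.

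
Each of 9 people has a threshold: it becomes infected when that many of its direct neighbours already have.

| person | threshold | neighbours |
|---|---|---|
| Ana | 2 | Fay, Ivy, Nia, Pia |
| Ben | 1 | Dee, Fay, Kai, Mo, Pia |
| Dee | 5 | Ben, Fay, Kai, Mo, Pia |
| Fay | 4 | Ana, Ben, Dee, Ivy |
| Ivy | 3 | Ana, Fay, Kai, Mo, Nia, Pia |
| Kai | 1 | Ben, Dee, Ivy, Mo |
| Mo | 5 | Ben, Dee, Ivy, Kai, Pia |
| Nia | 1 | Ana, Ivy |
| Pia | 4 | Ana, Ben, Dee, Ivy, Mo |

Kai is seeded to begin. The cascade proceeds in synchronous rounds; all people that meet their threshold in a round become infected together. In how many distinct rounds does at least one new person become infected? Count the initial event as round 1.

Round 1 — Kai becomes infected (initial).
Round 2 — checking thresholds:
  Ben: 1 of 5 neighbours ≥ 1, becomes infected.
  Dee: 1 of 5 neighbours < 5, below threshold.
  Ivy: 1 of 6 neighbours < 3, below threshold.
  Mo: 1 of 5 neighbours < 5, below threshold.
Round 3 — no new infections; cascade stops.

2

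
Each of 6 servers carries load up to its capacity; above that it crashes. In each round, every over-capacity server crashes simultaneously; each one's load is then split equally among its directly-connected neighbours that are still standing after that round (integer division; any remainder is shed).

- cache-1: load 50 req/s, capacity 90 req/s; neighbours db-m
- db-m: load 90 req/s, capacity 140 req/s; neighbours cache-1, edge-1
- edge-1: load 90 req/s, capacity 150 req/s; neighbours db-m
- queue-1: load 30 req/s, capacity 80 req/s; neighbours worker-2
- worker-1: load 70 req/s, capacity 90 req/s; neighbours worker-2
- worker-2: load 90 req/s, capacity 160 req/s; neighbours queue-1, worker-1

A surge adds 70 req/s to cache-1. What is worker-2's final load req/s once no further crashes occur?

Round 1 — cache-1 at 120 > 90. cache-1 crashes.
  cache-1 sheds 120 req/s to db-m: 120 each.
    db-m: 90+120 = 210 > 140
Round 2 — db-m crashes.
  db-m sheds 210 req/s to edge-1: 210 each.
    edge-1: 90+210 = 300 > 150
Round 3 — edge-1 crashes.
  edge-1 sheds 300 req/s: no online neighbours, lost.
No further crashes.

90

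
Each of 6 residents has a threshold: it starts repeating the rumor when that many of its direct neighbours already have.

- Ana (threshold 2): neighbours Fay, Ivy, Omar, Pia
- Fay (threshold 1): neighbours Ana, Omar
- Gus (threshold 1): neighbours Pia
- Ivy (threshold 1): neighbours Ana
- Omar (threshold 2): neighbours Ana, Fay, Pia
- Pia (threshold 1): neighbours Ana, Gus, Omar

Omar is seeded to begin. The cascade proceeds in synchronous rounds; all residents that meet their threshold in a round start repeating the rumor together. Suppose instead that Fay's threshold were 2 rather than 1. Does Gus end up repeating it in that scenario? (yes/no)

With Fay's threshold at 2:
Round 1 — Omar starts repeating the rumor (initial).
Round 2 — checking thresholds:
  Ana: 1 of 4 neighbours < 2, not yet.
  Fay: 1 of 2 neighbours < 2, not yet.
  Pia: 1 of 3 neighbours ≥ 1, starts repeating the rumor.
Round 3 — checking thresholds:
  Ana: 2 of 4 neighbours ≥ 2, starts repeating the rumor.
  Fay: 1 of 2 neighbours < 2, not yet.
  Gus: 1 of 1 neighbours ≥ 1, starts repeating the rumor.
Round 4 — checking thresholds:
  Fay: 2 of 2 neighbours ≥ 2, starts repeating the rumor.
  Ivy: 1 of 1 neighbours ≥ 1, starts repeating the rumor.
Round 5 — no new spreads; cascade stops.

yes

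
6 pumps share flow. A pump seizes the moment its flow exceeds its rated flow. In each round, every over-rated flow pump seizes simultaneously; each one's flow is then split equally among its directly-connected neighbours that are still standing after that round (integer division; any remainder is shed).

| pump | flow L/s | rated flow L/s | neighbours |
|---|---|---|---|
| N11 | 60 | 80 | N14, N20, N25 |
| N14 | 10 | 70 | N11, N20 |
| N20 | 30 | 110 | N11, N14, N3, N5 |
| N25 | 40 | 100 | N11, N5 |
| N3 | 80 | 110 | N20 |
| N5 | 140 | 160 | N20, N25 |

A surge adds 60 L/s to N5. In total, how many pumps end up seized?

Round 1 — N5 at 200 > 160. N5 seizes.
  N5 sheds 200 L/s to N20, N25: 100 each.
    N20: 30+100 = 130 > 110
    N25: 40+100 = 140 > 100
Round 2 — N20, N25 seize.
  N20 sheds 130 L/s to N11, N14, N3: 43 each (1 lost).
    N11: 60+43 = 103 > 80
    N14: 10+43 = 53 ≤ 70
    N3: 80+43 = 123 > 110
  N25 sheds 140 L/s to N11: 140 each.
    N11: 103+140 = 243 > 80
Round 3 — N11, N3 seize.
  N11 sheds 243 L/s to N14: 243 each.
    N14: 53+243 = 296 > 70
  N3 sheds 123 L/s: no online neighbours, lost.
Round 4 — N14 seizes.
  N14 sheds 296 L/s: no online neighbours, lost.
No further seizures.

6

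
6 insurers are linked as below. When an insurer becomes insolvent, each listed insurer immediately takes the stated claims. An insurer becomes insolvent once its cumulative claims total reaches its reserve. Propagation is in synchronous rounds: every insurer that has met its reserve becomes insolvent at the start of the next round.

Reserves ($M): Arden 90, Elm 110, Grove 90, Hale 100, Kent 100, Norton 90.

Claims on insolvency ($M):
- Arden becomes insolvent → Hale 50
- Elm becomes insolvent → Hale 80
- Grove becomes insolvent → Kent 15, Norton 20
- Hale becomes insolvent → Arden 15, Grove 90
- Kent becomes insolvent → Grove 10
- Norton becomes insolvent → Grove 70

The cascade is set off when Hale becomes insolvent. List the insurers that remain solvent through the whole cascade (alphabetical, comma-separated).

Arden, Elm, Kent, Norton

Round 1 — Hale becomes insolvent (initial).
  Arden: +15 → 15 < 90
  Grove: +90 → 90 ≥ 90
Round 2 — Grove becomes insolvent.
  Kent: +15 → 15 < 100
  Norton: +20 → 20 < 90
No further insolvencies.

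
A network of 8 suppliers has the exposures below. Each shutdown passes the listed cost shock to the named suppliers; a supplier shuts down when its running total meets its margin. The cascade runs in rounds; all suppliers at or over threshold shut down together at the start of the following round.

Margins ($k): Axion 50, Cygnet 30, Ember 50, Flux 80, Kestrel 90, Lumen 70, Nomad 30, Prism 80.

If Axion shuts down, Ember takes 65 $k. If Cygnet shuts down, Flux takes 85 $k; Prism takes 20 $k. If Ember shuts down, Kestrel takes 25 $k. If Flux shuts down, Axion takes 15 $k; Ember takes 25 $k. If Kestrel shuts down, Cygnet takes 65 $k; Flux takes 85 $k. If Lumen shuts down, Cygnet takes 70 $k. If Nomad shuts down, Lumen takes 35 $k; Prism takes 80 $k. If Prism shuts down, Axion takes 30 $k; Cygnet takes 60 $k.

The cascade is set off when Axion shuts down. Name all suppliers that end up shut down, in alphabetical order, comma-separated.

Round 1 — Axion shuts down (initial).
  Ember: +65 → 65 ≥ 50
Round 2 — Ember shuts down.
  Kestrel: +25 → 25 < 90
No further shutdowns.

Axion, Ember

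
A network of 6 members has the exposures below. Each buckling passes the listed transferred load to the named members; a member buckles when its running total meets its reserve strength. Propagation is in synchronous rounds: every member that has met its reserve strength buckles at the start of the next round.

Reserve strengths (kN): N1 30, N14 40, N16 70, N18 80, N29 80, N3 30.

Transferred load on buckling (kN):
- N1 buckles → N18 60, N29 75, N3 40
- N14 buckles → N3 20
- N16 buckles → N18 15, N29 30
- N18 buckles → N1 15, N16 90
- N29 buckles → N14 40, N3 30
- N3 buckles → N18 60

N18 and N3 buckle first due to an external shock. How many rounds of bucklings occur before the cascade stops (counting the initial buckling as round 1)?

Round 1 — N18, N3 buckle (initial).
  N1: +15 → 15 < 30
  N16: +90 → 90 ≥ 70
Round 2 — N16 buckles.
  N29: +30 → 30 < 80
No further bucklings.

2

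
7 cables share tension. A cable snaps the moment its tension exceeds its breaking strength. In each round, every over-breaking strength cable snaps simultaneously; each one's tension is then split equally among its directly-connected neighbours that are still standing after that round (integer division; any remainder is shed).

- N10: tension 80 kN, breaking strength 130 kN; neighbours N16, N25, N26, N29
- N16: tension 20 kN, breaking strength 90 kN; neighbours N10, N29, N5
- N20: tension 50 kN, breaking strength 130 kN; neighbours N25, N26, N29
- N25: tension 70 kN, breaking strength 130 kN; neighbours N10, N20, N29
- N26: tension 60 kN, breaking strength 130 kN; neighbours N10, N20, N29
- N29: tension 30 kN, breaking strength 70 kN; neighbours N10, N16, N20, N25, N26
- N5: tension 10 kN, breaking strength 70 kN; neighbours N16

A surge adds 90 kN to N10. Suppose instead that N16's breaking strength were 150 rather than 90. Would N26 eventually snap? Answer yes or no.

no

With N16's breaking strength at 150:
Round 1 — N10 at 170 > 130. N10 snaps.
  N10 sheds 170 kN to N16, N25, N26, N29: 42 each (2 lost).
    N16: 20+42 = 62 ≤ 150
    N25: 70+42 = 112 ≤ 130
    N26: 60+42 = 102 ≤ 130
    N29: 30+42 = 72 > 70
Round 2 — N29 snaps.
  N29 sheds 72 kN to N16, N20, N25, N26: 18 each.
    N16: 62+18 = 80 ≤ 150
    N20: 50+18 = 68 ≤ 130
    N25: 112+18 = 130 ≤ 130
    N26: 102+18 = 120 ≤ 130
No further breaks.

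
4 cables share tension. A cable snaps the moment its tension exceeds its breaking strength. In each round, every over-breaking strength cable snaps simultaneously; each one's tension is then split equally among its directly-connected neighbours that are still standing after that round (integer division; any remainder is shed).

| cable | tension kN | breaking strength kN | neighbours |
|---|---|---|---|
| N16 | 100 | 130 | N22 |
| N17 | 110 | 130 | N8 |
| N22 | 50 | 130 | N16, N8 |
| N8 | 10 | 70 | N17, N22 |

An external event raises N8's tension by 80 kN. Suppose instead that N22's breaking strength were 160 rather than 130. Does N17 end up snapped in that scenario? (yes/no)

yes

With N22's breaking strength at 160:
Round 1 — N8 at 90 > 70. N8 snaps.
  N8 sheds 90 kN to N17, N22: 45 each.
    N17: 110+45 = 155 > 130
    N22: 50+45 = 95 ≤ 160
Round 2 — N17 snaps.
  N17 sheds 155 kN: no online neighbours, lost.
No further breaks.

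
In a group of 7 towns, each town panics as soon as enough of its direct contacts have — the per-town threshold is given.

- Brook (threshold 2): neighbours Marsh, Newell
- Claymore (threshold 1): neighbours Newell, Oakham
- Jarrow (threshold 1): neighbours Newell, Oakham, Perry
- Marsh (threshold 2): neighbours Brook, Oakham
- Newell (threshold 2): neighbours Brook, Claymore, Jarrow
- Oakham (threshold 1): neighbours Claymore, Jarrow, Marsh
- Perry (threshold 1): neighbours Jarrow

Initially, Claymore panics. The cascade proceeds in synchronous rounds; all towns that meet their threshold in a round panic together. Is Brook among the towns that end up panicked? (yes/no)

no

Round 1 — Claymore panics (initial).
Round 2 — checking thresholds:
  Newell: 1 of 3 neighbours < 2, holds.
  Oakham: 1 of 3 neighbours ≥ 1, panics.
Round 3 — checking thresholds:
  Jarrow: 1 of 3 neighbours ≥ 1, panics.
  Marsh: 1 of 2 neighbours < 2, holds.
  Newell: 1 of 3 neighbours < 2, holds.
Round 4 — checking thresholds:
  Marsh: 1 of 2 neighbours < 2, holds.
  Newell: 2 of 3 neighbours ≥ 2, panics.
  Perry: 1 of 1 neighbours ≥ 1, panics.
Round 5 — no new panics; cascade stops.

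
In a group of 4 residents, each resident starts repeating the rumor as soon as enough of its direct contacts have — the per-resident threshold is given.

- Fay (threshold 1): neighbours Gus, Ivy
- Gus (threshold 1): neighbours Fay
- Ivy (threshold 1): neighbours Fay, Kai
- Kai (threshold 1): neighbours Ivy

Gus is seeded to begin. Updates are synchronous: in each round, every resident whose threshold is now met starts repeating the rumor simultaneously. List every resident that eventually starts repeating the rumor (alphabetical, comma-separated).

Round 1 — Gus starts repeating the rumor (initial).
Round 2 — checking thresholds:
  Fay: 1 of 2 neighbours ≥ 1, starts repeating the rumor.
Round 3 — checking thresholds:
  Ivy: 1 of 2 neighbours ≥ 1, starts repeating the rumor.
Round 4 — checking thresholds:
  Kai: 1 of 1 neighbours ≥ 1, starts repeating the rumor.
Round 5 — no new spreads; cascade stops.

Fay, Gus, Ivy, Kai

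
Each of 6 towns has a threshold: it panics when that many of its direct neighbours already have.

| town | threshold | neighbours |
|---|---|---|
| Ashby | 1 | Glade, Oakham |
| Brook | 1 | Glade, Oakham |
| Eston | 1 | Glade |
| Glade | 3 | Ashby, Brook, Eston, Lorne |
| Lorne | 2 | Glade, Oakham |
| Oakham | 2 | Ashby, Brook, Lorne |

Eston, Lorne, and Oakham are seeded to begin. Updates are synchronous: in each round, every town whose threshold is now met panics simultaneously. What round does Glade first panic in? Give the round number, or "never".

3

Round 1 — Eston, Lorne, Oakham panic (initial).
Round 2 — checking thresholds:
  Ashby: 1 of 2 neighbours ≥ 1, panics.
  Brook: 1 of 2 neighbours ≥ 1, panics.
  Glade: 2 of 4 neighbours < 3, below threshold.
Round 3 — checking thresholds:
  Glade: 4 of 4 neighbours ≥ 3, panics.
Round 4 — no new panics; cascade stops.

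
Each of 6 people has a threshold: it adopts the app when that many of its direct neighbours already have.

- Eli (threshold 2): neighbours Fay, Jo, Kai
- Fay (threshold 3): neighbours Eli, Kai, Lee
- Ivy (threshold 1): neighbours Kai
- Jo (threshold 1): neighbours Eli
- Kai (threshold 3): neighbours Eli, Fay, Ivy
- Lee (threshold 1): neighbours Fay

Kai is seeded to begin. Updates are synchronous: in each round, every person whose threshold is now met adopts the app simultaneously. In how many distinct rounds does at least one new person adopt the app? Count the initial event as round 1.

2

Round 1 — Kai adopts the app (initial).
Round 2 — checking thresholds:
  Eli: 1 of 3 neighbours < 2, not yet.
  Fay: 1 of 3 neighbours < 3, not yet.
  Ivy: 1 of 1 neighbours ≥ 1, adopts the app.
Round 3 — no new adoptions; cascade stops.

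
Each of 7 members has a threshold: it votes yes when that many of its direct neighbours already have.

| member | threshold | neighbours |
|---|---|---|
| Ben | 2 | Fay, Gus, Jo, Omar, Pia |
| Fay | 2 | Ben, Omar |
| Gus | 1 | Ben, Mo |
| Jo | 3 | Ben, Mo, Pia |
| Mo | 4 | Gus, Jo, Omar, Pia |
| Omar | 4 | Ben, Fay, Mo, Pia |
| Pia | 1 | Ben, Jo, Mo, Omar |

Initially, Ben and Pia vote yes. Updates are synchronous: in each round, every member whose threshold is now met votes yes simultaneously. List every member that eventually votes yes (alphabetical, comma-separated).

Ben, Gus, Pia

Round 1 — Ben, Pia vote yes (initial).
Round 2 — checking thresholds:
  Fay: 1 of 2 neighbours < 2, not yet.
  Gus: 1 of 2 neighbours ≥ 1, votes yes.
  Jo: 2 of 3 neighbours < 3, not yet.
  Mo: 1 of 4 neighbours < 4, not yet.
  Omar: 2 of 4 neighbours < 4, not yet.
Round 3 — no new yes votes; cascade stops.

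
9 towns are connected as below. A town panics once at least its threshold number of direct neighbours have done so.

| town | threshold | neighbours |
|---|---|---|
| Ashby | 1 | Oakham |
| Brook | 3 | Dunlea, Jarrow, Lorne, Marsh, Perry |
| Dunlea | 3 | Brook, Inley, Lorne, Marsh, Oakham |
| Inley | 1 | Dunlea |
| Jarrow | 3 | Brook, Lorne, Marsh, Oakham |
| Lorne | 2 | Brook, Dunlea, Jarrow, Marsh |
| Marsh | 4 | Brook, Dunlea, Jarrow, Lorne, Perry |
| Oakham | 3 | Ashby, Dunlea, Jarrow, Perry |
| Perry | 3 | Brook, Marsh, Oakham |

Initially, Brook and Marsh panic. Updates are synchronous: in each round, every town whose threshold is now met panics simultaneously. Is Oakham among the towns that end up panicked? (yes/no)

Round 1 — Brook, Marsh panic (initial).
Round 2 — checking thresholds:
  Dunlea: 2 of 5 neighbours < 3, below threshold.
  Jarrow: 2 of 4 neighbours < 3, below threshold.
  Lorne: 2 of 4 neighbours ≥ 2, panics.
  Perry: 2 of 3 neighbours < 3, below threshold.
Round 3 — checking thresholds:
  Dunlea: 3 of 5 neighbours ≥ 3, panics.
  Jarrow: 3 of 4 neighbours ≥ 3, panics.
  Perry: 2 of 3 neighbours < 3, below threshold.
Round 4 — checking thresholds:
  Inley: 1 of 1 neighbours ≥ 1, panics.
  Oakham: 2 of 4 neighbours < 3, below threshold.
  Perry: 2 of 3 neighbours < 3, below threshold.
Round 5 — no new panics; cascade stops.

no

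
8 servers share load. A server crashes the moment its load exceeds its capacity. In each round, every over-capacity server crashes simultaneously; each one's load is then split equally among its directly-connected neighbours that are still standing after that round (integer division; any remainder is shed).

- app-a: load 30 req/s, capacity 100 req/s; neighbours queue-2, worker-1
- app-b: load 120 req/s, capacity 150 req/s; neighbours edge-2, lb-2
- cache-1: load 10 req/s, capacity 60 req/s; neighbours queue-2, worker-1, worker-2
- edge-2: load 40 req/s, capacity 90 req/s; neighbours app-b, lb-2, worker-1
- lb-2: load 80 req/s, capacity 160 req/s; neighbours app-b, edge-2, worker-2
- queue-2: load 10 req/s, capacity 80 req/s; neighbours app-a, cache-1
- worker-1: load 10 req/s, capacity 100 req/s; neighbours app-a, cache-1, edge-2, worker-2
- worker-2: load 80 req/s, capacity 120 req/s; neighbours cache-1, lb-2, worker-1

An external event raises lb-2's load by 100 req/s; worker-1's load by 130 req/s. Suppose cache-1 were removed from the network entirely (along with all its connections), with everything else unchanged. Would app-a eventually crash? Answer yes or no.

With cache-1 removed:
Round 1 — lb-2 at 180 > 160; worker-1 at 140 > 100. lb-2, worker-1 crash.
  lb-2 sheds 180 req/s to app-b, edge-2, worker-2: 60 each.
    app-b: 120+60 = 180 > 150
    edge-2: 40+60 = 100 > 90
    worker-2: 80+60 = 140 > 120
  worker-1 sheds 140 req/s to app-a, edge-2, worker-2: 46 each (2 lost).
    app-a: 30+46 = 76 ≤ 100
    edge-2: 100+46 = 146 > 90
    worker-2: 140+46 = 186 > 120
Round 2 — app-b, edge-2, worker-2 crash.
  app-b sheds 180 req/s: no online neighbours, lost.
  edge-2 sheds 146 req/s: no online neighbours, lost.
  worker-2 sheds 186 req/s: no online neighbours, lost.
No further crashes.

no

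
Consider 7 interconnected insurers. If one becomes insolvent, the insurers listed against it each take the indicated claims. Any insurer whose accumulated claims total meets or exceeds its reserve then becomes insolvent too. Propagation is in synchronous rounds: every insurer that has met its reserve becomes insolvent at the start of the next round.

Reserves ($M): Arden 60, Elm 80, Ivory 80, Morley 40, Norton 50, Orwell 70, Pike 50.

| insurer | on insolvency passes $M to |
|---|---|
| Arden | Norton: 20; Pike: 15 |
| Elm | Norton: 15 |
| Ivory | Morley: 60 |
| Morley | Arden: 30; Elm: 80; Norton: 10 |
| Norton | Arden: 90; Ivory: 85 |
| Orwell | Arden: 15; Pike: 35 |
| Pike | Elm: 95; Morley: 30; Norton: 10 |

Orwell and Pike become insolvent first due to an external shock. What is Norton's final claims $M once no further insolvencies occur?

Round 1 — Orwell, Pike become insolvent (initial).
  Arden: +15 → 15 < 60
  Elm: +95 → 95 ≥ 80
  Morley: +30 → 30 < 40
  Norton: +10 → 10 < 50
Round 2 — Elm becomes insolvent.
  Norton: +15 → 25 < 50
No further insolvencies.

25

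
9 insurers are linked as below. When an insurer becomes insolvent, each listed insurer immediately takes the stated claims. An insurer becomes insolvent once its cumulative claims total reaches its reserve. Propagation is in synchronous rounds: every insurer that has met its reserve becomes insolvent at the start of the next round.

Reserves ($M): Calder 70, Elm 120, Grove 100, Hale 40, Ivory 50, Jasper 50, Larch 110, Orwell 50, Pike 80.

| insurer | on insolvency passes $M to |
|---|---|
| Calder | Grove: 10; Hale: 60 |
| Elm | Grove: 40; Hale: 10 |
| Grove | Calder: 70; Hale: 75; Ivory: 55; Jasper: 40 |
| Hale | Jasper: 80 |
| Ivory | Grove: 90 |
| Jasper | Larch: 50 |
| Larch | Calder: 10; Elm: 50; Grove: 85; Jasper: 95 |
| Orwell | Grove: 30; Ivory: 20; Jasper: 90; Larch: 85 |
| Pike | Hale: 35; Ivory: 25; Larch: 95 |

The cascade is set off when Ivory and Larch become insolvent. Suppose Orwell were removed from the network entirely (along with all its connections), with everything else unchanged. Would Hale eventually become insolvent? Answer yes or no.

yes

With Orwell removed:
Round 1 — Ivory, Larch become insolvent (initial).
  Calder: +10 → 10 < 70
  Elm: +50 → 50 < 120
  Grove: +90+85 → 175 ≥ 100
  Jasper: +95 → 95 ≥ 50
Round 2 — Grove, Jasper become insolvent.
  Calder: +70 → 80 ≥ 70
  Hale: +75 → 75 ≥ 40
Round 3 — Calder, Hale become insolvent.
No further insolvencies.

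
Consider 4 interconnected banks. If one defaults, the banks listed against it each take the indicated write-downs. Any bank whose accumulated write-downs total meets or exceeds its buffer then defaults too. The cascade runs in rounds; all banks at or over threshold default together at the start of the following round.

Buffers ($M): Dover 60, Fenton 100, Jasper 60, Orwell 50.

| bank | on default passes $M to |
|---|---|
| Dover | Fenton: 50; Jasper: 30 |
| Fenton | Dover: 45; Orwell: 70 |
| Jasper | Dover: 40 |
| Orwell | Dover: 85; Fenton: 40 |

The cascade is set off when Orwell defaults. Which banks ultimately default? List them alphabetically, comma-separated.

Dover, Orwell

Round 1 — Orwell defaults (initial).
  Dover: +85 → 85 ≥ 60
  Fenton: +40 → 40 < 100
Round 2 — Dover defaults.
  Fenton: +50 → 90 < 100
  Jasper: +30 → 30 < 60
No further defaults.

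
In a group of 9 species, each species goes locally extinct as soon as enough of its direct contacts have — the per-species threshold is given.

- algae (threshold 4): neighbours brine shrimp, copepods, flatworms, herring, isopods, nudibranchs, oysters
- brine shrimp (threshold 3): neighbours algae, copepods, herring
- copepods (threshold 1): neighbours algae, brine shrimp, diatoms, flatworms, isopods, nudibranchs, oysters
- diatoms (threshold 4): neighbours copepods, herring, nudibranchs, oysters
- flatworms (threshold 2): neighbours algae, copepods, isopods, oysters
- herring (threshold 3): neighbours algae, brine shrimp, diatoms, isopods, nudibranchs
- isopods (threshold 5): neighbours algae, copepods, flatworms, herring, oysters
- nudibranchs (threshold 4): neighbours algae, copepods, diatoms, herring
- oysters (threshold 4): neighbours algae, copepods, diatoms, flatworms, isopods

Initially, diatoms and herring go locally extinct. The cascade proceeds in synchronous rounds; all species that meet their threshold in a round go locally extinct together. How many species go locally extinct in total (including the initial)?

Round 1 — diatoms, herring go locally extinct (initial).
Round 2 — checking thresholds:
  algae: 1 of 7 neighbours < 4, below threshold.
  brine shrimp: 1 of 3 neighbours < 3, below threshold.
  copepods: 1 of 7 neighbours ≥ 1, goes locally extinct.
  isopods: 1 of 5 neighbours < 5, below threshold.
  nudibranchs: 2 of 4 neighbours < 4, below threshold.
  oysters: 1 of 5 neighbours < 4, below threshold.
Round 3 — no new extinctions; cascade stops.

3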